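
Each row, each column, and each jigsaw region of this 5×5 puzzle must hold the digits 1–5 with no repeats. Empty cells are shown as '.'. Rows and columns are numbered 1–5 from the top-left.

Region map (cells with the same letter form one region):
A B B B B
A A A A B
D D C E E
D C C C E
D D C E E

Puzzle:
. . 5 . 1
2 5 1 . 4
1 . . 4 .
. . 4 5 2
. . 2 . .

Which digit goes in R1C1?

4

R2C4 = 3: row 2 has {1,2,4,5}; col 4 has {4,5}; region has {1,2,5} → only 3 remains.
R3C3 = 3: row 3 has {1,4}; col 3 has {1,2,4,5}; region has {2,4,5} → only 3 remains.
R3C5 = 5: row 3 has {1,3,4}; col 5 has {1,2,4}; region has {2,4} → only 5 remains.
R4C1 = 3: row 4 has {2,4,5}; col 1 has {1,2}; region has {1} → only 3 remains.
R4C2 = 1: row 4 has {2,3,4,5}; col 2 has {5}; region has {2,3,4,5} → only 1 remains.
R5C2 = 4: row 5 has {2}; col 2 has {1,5}; region has {1,3} → only 4 remains.
R5C4 = 1: row 5 has {2,4}; col 4 has {3,4,5}; region has {2,4,5} → only 1 remains.
R5C5 = 3: row 5 has {1,2,4}; col 5 has {1,2,4,5}; region has {1,2,4,5} → only 3 remains.
R1C1 = 4: row 1 has {1,5}; col 1 has {1,2,3}; region has {1,2,3,5} → only 4 remains.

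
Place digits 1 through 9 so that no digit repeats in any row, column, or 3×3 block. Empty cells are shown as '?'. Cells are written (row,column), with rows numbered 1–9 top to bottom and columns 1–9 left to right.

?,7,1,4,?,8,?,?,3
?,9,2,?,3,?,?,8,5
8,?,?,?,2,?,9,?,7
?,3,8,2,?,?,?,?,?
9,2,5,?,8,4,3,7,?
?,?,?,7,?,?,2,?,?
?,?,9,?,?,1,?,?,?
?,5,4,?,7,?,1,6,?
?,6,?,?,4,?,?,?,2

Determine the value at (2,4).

(1,7) = 6: row 1 has {1,3,4,7,8}; col 7 has {1,2,3,9}; box has {3,5,7,8,9} → only 6 remains.
(1,8) = 2: row 1 has {1,3,4,6,7,8}; col 8 has {6,7,8}; box has {3,5,6,7,8,9} → only 2 remains.
(2,7) = 4: row 2 has {2,3,5,8,9}; col 7 has {1,2,3,6,9}; box has {2,3,5,6,7,8,9} → only 4 remains.
(3,2) = 4: row 3 has {2,7,8,9}; col 2 has {2,3,5,6,7,9}; box has {1,2,7,8,9} → only 4 remains.
(3,8) = 1: row 3 has {2,4,7,8,9}; col 8 has {2,6,7,8}; box has {2,3,4,5,6,7,8,9} → only 1 remains.
(4,7) = 5: row 4 has {2,3,8}; col 7 has {1,2,3,4,6,9}; box has {2,3,7} → only 5 remains.
(6,2) = 1: row 6 has {2,7}; col 2 has {2,3,4,5,6,7,9}; box has {2,3,5,8,9} → only 1 remains.
(6,3) = 6: row 6 has {1,2,7}; col 3 has {1,2,4,5,8,9}; box has {1,2,3,5,8,9} → only 6 remains.
(7,2) = 8: row 7 has {1,9}; col 2 has {1,2,3,4,5,6,7,9}; box has {4,5,6,9} → only 8 remains.
(7,7) = 7: row 7 has {1,8,9}; col 7 has {1,2,3,4,5,6,9}; box has {1,2,6} → only 7 remains.
(7,9) = 4: row 7 has {1,7,8,9}; col 9 has {2,3,5,7}; box has {1,2,6,7} → only 4 remains.
(9,7) = 8: row 9 has {2,4,6}; col 7 has {1,2,3,4,5,6,7,9}; box has {1,2,4,6,7} → only 8 remains.
(1,1) = 5: row 1 has {1,2,3,4,6,7,8}; col 1 has {8,9}; box has {1,2,4,7,8,9} → only 5 remains.
(1,5) = 9: row 1 has {1,2,3,4,5,6,7,8}; col 5 has {2,3,4,7,8}; box has {2,3,4,8} → only 9 remains.
(2,1) = 6: row 2 has {2,3,4,5,8,9}; col 1 has {5,8,9}; box has {1,2,4,5,7,8,9} → only 6 remains.
(2,4) = 1: row 2 has {2,3,4,5,6,8,9}; col 4 has {2,4,7}; box has {2,3,4,8,9} → only 1 remains.

1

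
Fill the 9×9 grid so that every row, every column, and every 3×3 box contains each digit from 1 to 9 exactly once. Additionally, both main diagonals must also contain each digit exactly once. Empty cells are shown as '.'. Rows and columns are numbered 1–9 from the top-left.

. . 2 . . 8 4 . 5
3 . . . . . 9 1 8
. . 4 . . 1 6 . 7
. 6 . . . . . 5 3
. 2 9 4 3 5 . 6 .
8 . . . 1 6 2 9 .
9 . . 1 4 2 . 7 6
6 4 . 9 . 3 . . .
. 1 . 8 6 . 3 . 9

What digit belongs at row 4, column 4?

2

row 1, column 8 = 3: row 1 has {2,4,5,8}; col 8 has {1,5,6,7,9}; box has {1,4,5,6,7,8,9} → only 3 remains.
row 3, column 1 = 5: row 3 has {1,4,6,7}; col 1 has {3,6,8,9}; box has {2,3,4} → only 5 remains.
row 3, column 8 = 2: row 3 has {1,4,5,6,7}; col 8 has {1,3,5,6,7,9}; box has {1,3,4,5,6,7,8,9} → only 2 remains.
row 5, column 9 = 1: row 5 has {2,3,4,5,6,9}; col 9 has {3,5,6,7,8,9}; box has {2,3,5,6,9} → only 1 remains.
row 6, column 4 = 7: row 6 has {1,2,6,8,9}; col 4 has {1,4,8,9}; box has {1,3,4,5,6}; anti-diagonal has {1,3,4,5,6} → only 7 remains.
row 6, column 9 = 4: row 6 has {1,2,6,7,8,9}; col 9 has {1,3,5,6,7,8,9}; box has {1,2,3,5,6,9} → only 4 remains.
row 7, column 3 = 8: row 7 has {1,2,4,6,7,9}; col 3 has {2,4,9}; box has {1,4,6,9}; anti-diagonal has {1,3,4,5,6,7} → only 8 remains.
row 7, column 7 = 5: row 7 has {1,2,4,6,7,8,9}; col 7 has {2,3,4,6,9}; box has {3,6,7,9}; main diagonal has {3,4,6,9} → only 5 remains.
row 8, column 8 = 8: row 8 has {3,4,6,9}; col 8 has {1,2,3,5,6,7,9}; box has {3,5,6,7,9}; main diagonal has {3,4,5,6,9} → only 8 remains.
row 8, column 9 = 2: row 8 has {3,4,6,8,9}; col 9 has {1,3,4,5,6,7,8,9}; box has {3,5,6,7,8,9} → only 2 remains.
row 9, column 1 = 2: row 9 has {1,3,6,8,9}; col 1 has {3,5,6,8,9}; box has {1,4,6,8,9}; anti-diagonal has {1,3,4,5,6,7,8} → only 2 remains.
row 9, column 6 = 7: row 9 has {1,2,3,6,8,9}; col 6 has {1,2,3,5,6,8}; box has {1,2,3,4,6,8,9} → only 7 remains.
row 9, column 8 = 4: row 9 has {1,2,3,6,7,8,9}; col 8 has {1,2,3,5,6,7,8,9}; box has {2,3,5,6,7,8,9} → only 4 remains.
row 1, column 4 = 6: row 1 has {2,3,4,5,8}; col 4 has {1,4,7,8,9}; box has {1,8} → only 6 remains.
row 2, column 2 = 7: row 2 has {1,3,8,9}; col 2 has {1,2,4,6}; box has {2,3,4,5}; main diagonal has {3,4,5,6,8,9} → only 7 remains.
row 2, column 3 = 6: row 2 has {1,3,7,8,9}; col 3 has {2,4,8,9}; box has {2,3,4,5,7} → only 6 remains.
row 2, column 6 = 4: row 2 has {1,3,6,7,8,9}; col 6 has {1,2,3,5,6,7,8}; box has {1,6,8} → only 4 remains.
row 3, column 4 = 3: row 3 has {1,2,4,5,6,7}; col 4 has {1,4,6,7,8,9}; box has {1,4,6,8} → only 3 remains.
row 3, column 5 = 9: row 3 has {1,2,3,4,5,6,7}; col 5 has {1,3,4,6}; box has {1,3,4,6,8} → only 9 remains.
row 4, column 4 = 2: row 4 has {3,5,6}; col 4 has {1,3,4,6,7,8,9}; box has {1,3,4,5,6,7}; main diagonal has {3,4,5,6,7,8,9} → only 2 remains.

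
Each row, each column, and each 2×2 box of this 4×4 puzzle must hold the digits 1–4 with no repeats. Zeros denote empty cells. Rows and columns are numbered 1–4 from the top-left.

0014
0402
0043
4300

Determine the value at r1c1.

3

r1c2 = 2 (sole candidate).
r2c3 = 3 (sole candidate).
r3c2 = 1 (sole candidate).
r4c3 = 2 (sole candidate).
r4c4 = 1 (sole candidate).
r1c1 = 3: row 1 has {1,2,4}; col 1 has {4}; box has {2,4} → only 3 remains.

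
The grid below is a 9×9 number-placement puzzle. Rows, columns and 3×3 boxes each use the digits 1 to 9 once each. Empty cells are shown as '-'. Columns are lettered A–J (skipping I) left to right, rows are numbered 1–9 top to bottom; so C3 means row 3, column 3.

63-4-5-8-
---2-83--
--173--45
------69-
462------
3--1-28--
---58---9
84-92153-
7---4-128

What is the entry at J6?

4

G5 = 7 (sole candidate).
H6 = 5 (sole candidate).
J6 = 4: row 6 has {1,2,3,5,8}; col 9 has {5,8,9}; box has {5,6,7,8,9} → only 4 remains.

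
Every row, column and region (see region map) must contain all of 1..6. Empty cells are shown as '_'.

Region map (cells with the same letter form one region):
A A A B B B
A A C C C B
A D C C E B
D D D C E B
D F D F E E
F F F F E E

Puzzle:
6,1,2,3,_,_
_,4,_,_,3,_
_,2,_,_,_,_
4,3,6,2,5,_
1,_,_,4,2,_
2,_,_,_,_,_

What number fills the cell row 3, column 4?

5

row 1, column 5 = 4: row 1 has {1,2,3,6}; col 5 has {2,3,5}; region has {3} → only 4 remains.
row 1, column 6 = 5: row 1 has {1,2,3,4,6}; col 6 has {}; region has {3,4} → only 5 remains.
row 2, column 1 = 5: row 2 has {3,4}; col 1 has {1,2,4,6}; region has {1,2,4,6} → only 5 remains.
row 2, column 3 = 1: row 2 has {3,4,5}; col 3 has {2,6}; region has {2,3} → only 1 remains.
row 2, column 4 = 6: row 2 has {1,3,4,5}; col 4 has {2,3,4}; region has {1,2,3} → only 6 remains.
row 2, column 6 = 2: row 2 has {1,3,4,5,6}; col 6 has {5}; region has {3,4,5} → only 2 remains.
row 3, column 1 = 3: row 3 has {2}; col 1 has {1,2,4,5,6}; region has {1,2,4,5,6} → only 3 remains.
row 3, column 4 = 5: row 3 has {2,3}; col 4 has {2,3,4,6}; region has {1,2,3,6} → only 5 remains.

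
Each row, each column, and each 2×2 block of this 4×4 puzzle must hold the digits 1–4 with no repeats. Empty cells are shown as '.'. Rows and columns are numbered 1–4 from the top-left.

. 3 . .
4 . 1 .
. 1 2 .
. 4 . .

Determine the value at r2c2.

r1c3 = 4 (sole candidate).
r1c4 = 2 (sole candidate).
r2c2 = 2: row 2 has {1,4}; col 2 has {1,3,4}; box has {3,4} → only 2 remains.

2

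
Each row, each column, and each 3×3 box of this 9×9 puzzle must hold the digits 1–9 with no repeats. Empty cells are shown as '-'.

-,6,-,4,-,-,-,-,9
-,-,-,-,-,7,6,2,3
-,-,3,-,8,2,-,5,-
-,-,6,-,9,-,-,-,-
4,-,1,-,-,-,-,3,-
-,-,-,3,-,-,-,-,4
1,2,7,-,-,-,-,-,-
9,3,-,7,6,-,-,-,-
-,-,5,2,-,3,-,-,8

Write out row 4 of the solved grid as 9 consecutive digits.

r3c1 = 7 (sole candidate).
r3c9 = 1 (sole candidate).
r9c1 = 6 (sole candidate).
r9c2 = 4 (sole candidate).
r9c5 = 1 (sole candidate).
r2c5 = 5 (sole candidate).
r3c2 = 9 (sole candidate).
r3c4 = 6 (sole candidate).
r3c7 = 4 (sole candidate).
r7c5 = 4 (sole candidate).
r8c3 = 8 (sole candidate).
r8c6 = 5 (sole candidate).
r8c9 = 2 (sole candidate).
r1c3 = 2 (sole candidate).
r1c5 = 3 (sole candidate).
r1c6 = 1 (sole candidate).
r2c1 = 8 (sole candidate).
r2c2 = 1 (sole candidate).
r2c3 = 4 (sole candidate).
r2c4 = 9 (sole candidate).
r6c3 = 9 (sole candidate).
r7c4 = 8 (sole candidate).
r7c6 = 9 (sole candidate).
r7c8 = 6 (sole candidate).
r7c9 = 5 (sole candidate).
r8c7 = 1 (sole candidate).
r8c8 = 4 (sole candidate).
r1c1 = 5 (sole candidate).
r4c9 = 7: row 4 has {6,9}; col 9 has {1,2,3,4,5,8,9}; box has {3,4} → only 7 remains.
r5c4 = 5 (sole candidate).
r5c9 = 6 (sole candidate).
r6c1 = 2 (sole candidate).
r6c5 = 7 (sole candidate).
r7c7 = 3 (sole candidate).
r4c1 = 3: row 4 has {6,7,9}; col 1 has {1,2,4,5,6,7,8,9}; box has {1,2,4,6,9} → only 3 remains.
r4c4 = 1: row 4 has {3,6,7,9}; col 4 has {2,3,4,5,6,7,8,9}; box has {3,5,7,9} → only 1 remains.
r4c8 = 8: row 4 has {1,3,6,7,9}; col 8 has {2,3,4,5,6}; box has {3,4,6,7} → only 8 remains.
r5c5 = 2 (sole candidate).
r5c6 = 8 (sole candidate).
r5c7 = 9 (sole candidate).
r6c6 = 6 (sole candidate).
r6c7 = 5 (sole candidate).
r6c8 = 1 (sole candidate).
r9c7 = 7 (sole candidate).
r9c8 = 9 (sole candidate).
r1c7 = 8 (sole candidate).
r1c8 = 7 (sole candidate).
r4c2 = 5: row 4 has {1,3,6,7,8,9}; col 2 has {1,2,3,4,6,9}; box has {1,2,3,4,6,9} → only 5 remains.
r4c6 = 4: row 4 has {1,3,5,6,7,8,9}; col 6 has {1,2,3,5,6,7,8,9}; box has {1,2,3,5,6,7,8,9} → only 4 remains.
r4c7 = 2: row 4 has {1,3,4,5,6,7,8,9}; col 7 has {1,3,4,5,6,7,8,9}; box has {1,3,4,5,6,7,8,9} → only 2 remains.

356194287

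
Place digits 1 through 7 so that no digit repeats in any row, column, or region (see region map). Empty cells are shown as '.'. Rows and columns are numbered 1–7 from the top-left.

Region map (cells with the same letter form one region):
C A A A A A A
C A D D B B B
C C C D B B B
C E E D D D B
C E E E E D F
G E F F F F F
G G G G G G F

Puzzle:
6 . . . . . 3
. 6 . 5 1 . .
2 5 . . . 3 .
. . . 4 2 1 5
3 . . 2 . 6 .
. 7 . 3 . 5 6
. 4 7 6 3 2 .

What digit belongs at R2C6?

7

R2C3 = 3: row 2 has {1,5,6}; col 3 has {7}; region has {1,2,4,5,6} → only 3 remains.
R3C4 = 7: row 3 has {2,3,5}; col 4 has {2,3,4,5,6}; region has {1,2,3,4,5,6} → only 7 remains.
R3C7 = 4: row 3 has {2,3,5,7}; col 7 has {3,5,6}; region has {1,3,5} → only 4 remains.
R4C1 = 7: row 4 has {1,2,4,5}; col 1 has {2,3,6}; region has {2,3,5,6} → only 7 remains.
R4C2 = 3: row 4 has {1,2,4,5,7}; col 2 has {4,5,6,7}; region has {2,7} → only 3 remains.
R4C3 = 6: row 4 has {1,2,3,4,5,7}; col 3 has {3,7}; region has {2,3,7} → only 6 remains.
R5C2 = 1: row 5 has {2,3,6}; col 2 has {3,4,5,6,7}; region has {2,3,6,7} → only 1 remains.
R5C7 = 7: row 5 has {1,2,3,6}; col 7 has {3,4,5,6}; region has {3,5,6} → only 7 remains.
R6C1 = 1: row 6 has {3,5,6,7}; col 1 has {2,3,6,7}; region has {2,3,4,6,7} → only 1 remains.
R6C5 = 4: row 6 has {1,3,5,6,7}; col 5 has {1,2,3}; region has {3,5,6,7} → only 4 remains.
R7C1 = 5: row 7 has {2,3,4,6,7}; col 1 has {1,2,3,6,7}; region has {1,2,3,4,6,7} → only 5 remains.
R7C7 = 1: row 7 has {2,3,4,5,6,7}; col 7 has {3,4,5,6,7}; region has {3,4,5,6,7} → only 1 remains.
R1C2 = 2: row 1 has {3,6}; col 2 has {1,3,4,5,6,7}; region has {3,6} → only 2 remains.
R1C4 = 1: row 1 has {2,3,6}; col 4 has {2,3,4,5,6,7}; region has {2,3,6} → only 1 remains.
R2C1 = 4: row 2 has {1,3,5,6}; col 1 has {1,2,3,5,6,7}; region has {2,3,5,6,7} → only 4 remains.
R2C6 = 7: row 2 has {1,3,4,5,6}; col 6 has {1,2,3,5,6}; region has {1,3,4,5} → only 7 remains.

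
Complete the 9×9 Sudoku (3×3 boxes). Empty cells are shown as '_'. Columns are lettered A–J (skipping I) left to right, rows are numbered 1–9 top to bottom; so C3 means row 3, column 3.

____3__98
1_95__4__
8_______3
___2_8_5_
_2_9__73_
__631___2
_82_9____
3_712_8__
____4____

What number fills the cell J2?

6

G6 = 9: row 6 has {1,2,3,6}; col 7 has {4,7,8}; box has {2,3,5,7} → only 9 remains.
B2 = 3: in row 2, 3 can only go here (every other open cell in that row sees a 3).
E2 = 8: in row 2, 8 can only go here (every other open cell in that row sees an 8).
F3 = 9: in row 3, 9 can only go here (every other open cell in that row sees a 9).
C4 = 3: in row 4, 3 can only go here (every other open cell in that row sees a 3).
C5 = 8: in row 5, 8 can only go here (every other open cell in that row sees an 8).
J5 = 1: in row 5, 1 can only go here (every other open cell in that row sees a 1).
G4 = 6: row 4 has {2,3,5,8}; col 7 has {4,7,8,9}; box has {1,2,3,5,7,9} → only 6 remains.
J4 = 4: row 4 has {2,3,5,6,8}; col 9 has {1,2,3,8}; box has {1,2,3,5,6,7,9} → only 4 remains.
H6 = 8: row 6 has {1,2,3,6,9}; col 8 has {3,5,9}; box has {1,2,3,4,5,6,7,9} → only 8 remains.
E4 = 7: row 4 has {2,3,4,5,6,8}; col 5 has {1,2,3,4,8,9}; box has {1,2,3,8,9} → only 7 remains.
E3 = 6: row 3 has {3,8,9}; col 5 has {1,2,3,4,7,8,9}; box has {3,5,8,9} → only 6 remains.
A4 = 9: row 4 has {2,3,4,5,6,7,8}; col 1 has {1,3,8}; box has {2,3,6,8} → only 9 remains.
B4 = 1: row 4 has {2,3,4,5,6,7,8,9}; col 2 has {2,3,8}; box has {2,3,6,8,9} → only 1 remains.
E5 = 5: row 5 has {1,2,3,7,8,9}; col 5 has {1,2,3,4,6,7,8,9}; box has {1,2,3,7,8,9} → only 5 remains.
F6 = 4: row 6 has {1,2,3,6,8,9}; col 6 has {8,9}; box has {1,2,3,5,7,8,9} → only 4 remains.
A5 = 4: row 5 has {1,2,3,5,7,8,9}; col 1 has {1,3,8,9}; box has {1,2,3,6,8,9} → only 4 remains.
F5 = 6: row 5 has {1,2,3,4,5,7,8,9}; col 6 has {4,8,9}; box has {1,2,3,4,5,7,8,9} → only 6 remains.
F8 = 5: row 8 has {1,2,3,7,8}; col 6 has {4,6,8,9}; box has {1,2,4,9} → only 5 remains.
H7 = 4: in row 7, 4 can only go here (every other open cell in that row sees a 4).
H8 = 6: row 8 has {1,2,3,5,7,8}; col 8 has {3,4,5,8,9}; box has {4,8} → only 6 remains.
J8 = 9: row 8 has {1,2,3,5,6,7,8}; col 9 has {1,2,3,4,8}; box has {4,6,8} → only 9 remains.
B8 = 4: row 8 has {1,2,3,5,6,7,8,9}; col 2 has {1,2,3,8}; box has {2,3,7,8} → only 4 remains.
J2 = 6: in row 2, 6 can only go here (every other open cell in that row sees a 6).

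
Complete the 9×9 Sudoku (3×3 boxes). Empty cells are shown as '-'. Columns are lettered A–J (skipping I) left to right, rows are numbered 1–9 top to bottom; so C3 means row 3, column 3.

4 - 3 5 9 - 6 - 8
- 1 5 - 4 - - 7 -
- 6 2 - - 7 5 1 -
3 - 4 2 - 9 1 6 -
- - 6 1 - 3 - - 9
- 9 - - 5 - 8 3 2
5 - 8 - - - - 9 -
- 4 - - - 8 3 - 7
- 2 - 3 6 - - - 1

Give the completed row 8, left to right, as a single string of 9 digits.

B1 = 7 (sole candidate).
H1 = 2 (sole candidate).
G2 = 9 (sole candidate).
J2 = 3 (sole candidate).
D3 = 8 (sole candidate).
E3 = 3 (sole candidate).
J3 = 4 (sole candidate).
J4 = 5 (sole candidate).
H5 = 4 (sole candidate).
B7 = 3 (sole candidate).
J7 = 6 (sole candidate).
D8 = 9: row 8 has {3,4,7,8}; col 4 has {1,2,3,5,8}; box has {3,6,8} → only 9 remains.
H8 = 5: row 8 has {3,4,7,8,9}; col 8 has {1,2,3,4,6,7,9}; box has {1,3,6,7,9} → only 5 remains.
G9 = 4 (sole candidate).
H9 = 8 (sole candidate).
F1 = 1 (sole candidate).
A2 = 8 (sole candidate).
D2 = 6 (sole candidate).
F2 = 2 (sole candidate).
A3 = 9 (sole candidate).
B4 = 8 (sole candidate).
E4 = 7 (sole candidate).
B5 = 5 (sole candidate).
E5 = 8 (sole candidate).
G5 = 7 (sole candidate).
D6 = 4 (sole candidate).
F6 = 6 (sole candidate).
D7 = 7 (sole candidate).
F7 = 4 (sole candidate).
G7 = 2 (sole candidate).
C8 = 1: row 8 has {3,4,5,7,8,9}; col 3 has {2,3,4,5,6,8}; box has {2,3,4,5,8} → only 1 remains.
E8 = 2: row 8 has {1,3,4,5,7,8,9}; col 5 has {3,4,5,6,7,8,9}; box has {3,4,6,7,8,9} → only 2 remains.
A9 = 7 (sole candidate).
C9 = 9 (sole candidate).
F9 = 5 (sole candidate).
A5 = 2 (sole candidate).
A6 = 1 (sole candidate).
C6 = 7 (sole candidate).
E7 = 1 (sole candidate).
A8 = 6: row 8 has {1,2,3,4,5,7,8,9}; col 1 has {1,2,3,4,5,7,8,9}; box has {1,2,3,4,5,7,8,9} → only 6 remains.

641928357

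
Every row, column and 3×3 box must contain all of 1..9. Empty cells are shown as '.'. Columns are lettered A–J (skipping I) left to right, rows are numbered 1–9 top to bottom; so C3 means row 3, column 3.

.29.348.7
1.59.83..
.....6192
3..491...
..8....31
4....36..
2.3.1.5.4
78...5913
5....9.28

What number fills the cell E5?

A1 = 6 (sole candidate).
H1 = 5 (sole candidate).
J2 = 6 (sole candidate).
A3 = 8 (sole candidate).
J4 = 5 (sole candidate).
A5 = 9 (sole candidate).
J6 = 9 (sole candidate).
F7 = 7 (sole candidate).
H7 = 6 (sole candidate).
G9 = 7 (sole candidate).
D1 = 1 (sole candidate).
H2 = 4 (sole candidate).
G4 = 2 (sole candidate).
F5 = 2 (sole candidate).
G5 = 4 (sole candidate).
B7 = 9 (sole candidate).
D7 = 8 (sole candidate).
B2 = 7 (sole candidate).
E2 = 2 (sole candidate).
C3 = 4 (sole candidate).
B4 = 6 (sole candidate).
C4 = 7 (sole candidate).
H4 = 8 (sole candidate).
B5 = 5 (sole candidate).
B6 = 1 (sole candidate).
C6 = 2 (sole candidate).
H6 = 7 (sole candidate).
C8 = 6 (sole candidate).
D8 = 2 (sole candidate).
E8 = 4 (sole candidate).
B9 = 4 (sole candidate).
C9 = 1 (sole candidate).
E9 = 6 (sole candidate).
B3 = 3 (sole candidate).
E5 = 7: row 5 has {1,2,3,4,5,8,9}; col 5 has {1,2,3,4,6,9}; box has {1,2,3,4,9} → only 7 remains.

7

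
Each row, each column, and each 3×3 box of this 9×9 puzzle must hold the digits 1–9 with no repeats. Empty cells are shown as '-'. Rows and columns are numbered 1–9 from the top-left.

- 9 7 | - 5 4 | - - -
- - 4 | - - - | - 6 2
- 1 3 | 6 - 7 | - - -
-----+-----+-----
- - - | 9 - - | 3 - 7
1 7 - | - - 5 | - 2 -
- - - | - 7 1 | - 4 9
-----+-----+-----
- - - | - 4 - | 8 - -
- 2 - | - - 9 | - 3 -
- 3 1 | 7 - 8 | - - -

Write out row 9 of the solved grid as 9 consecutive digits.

row 1, column 7 = 1: row 1 has {4,5,7,9}; col 7 has {3,8}; box has {2,6} → only 1 remains.
row 1, column 8 = 8: row 1 has {1,4,5,7,9}; col 8 has {2,3,4,6}; box has {1,2,6} → only 8 remains.
row 1, column 9 = 3: row 1 has {1,4,5,7,8,9}; col 9 has {2,7,9}; box has {1,2,6,8} → only 3 remains.
row 2, column 6 = 3: row 2 has {2,4,6}; col 6 has {1,4,5,7,8,9}; box has {4,5,6,7} → only 3 remains.
row 5, column 7 = 6: row 5 has {1,2,5,7}; col 7 has {1,3,8}; box has {2,3,4,7,9} → only 6 remains.
row 5, column 9 = 8: row 5 has {1,2,5,6,7}; col 9 has {2,3,7,9}; box has {2,3,4,6,7,9} → only 8 remains.
row 6, column 7 = 5: row 6 has {1,4,7,9}; col 7 has {1,3,6,8}; box has {2,3,4,6,7,8,9} → only 5 remains.
row 1, column 4 = 2: row 1 has {1,3,4,5,7,8,9}; col 4 has {6,7,9}; box has {3,4,5,6,7} → only 2 remains.
row 4, column 8 = 1: row 4 has {3,7,9}; col 8 has {2,3,4,6,8}; box has {2,3,4,5,6,7,8,9} → only 1 remains.
row 5, column 3 = 9: row 5 has {1,2,5,6,7,8}; col 3 has {1,3,4,7}; box has {1,7} → only 9 remains.
row 5, column 5 = 3: row 5 has {1,2,5,6,7,8,9}; col 5 has {4,5,7}; box has {1,5,7,9} → only 3 remains.
row 6, column 4 = 8: row 6 has {1,4,5,7,9}; col 4 has {2,6,7,9}; box has {1,3,5,7,9} → only 8 remains.
row 1, column 1 = 6: row 1 has {1,2,3,4,5,7,8,9}; col 1 has {1}; box has {1,3,4,7,9} → only 6 remains.
row 2, column 4 = 1: row 2 has {2,3,4,6}; col 4 has {2,6,7,8,9}; box has {2,3,4,5,6,7} → only 1 remains.
row 5, column 4 = 4: row 5 has {1,2,3,5,6,7,8,9}; col 4 has {1,2,6,7,8,9}; box has {1,3,5,7,8,9} → only 4 remains.
row 6, column 2 = 6: row 6 has {1,4,5,7,8,9}; col 2 has {1,2,3,7,9}; box has {1,7,9} → only 6 remains.
row 6, column 3 = 2: row 6 has {1,4,5,6,7,8,9}; col 3 has {1,3,4,7,9}; box has {1,6,7,9} → only 2 remains.
row 7, column 2 = 5: row 7 has {4,8}; col 2 has {1,2,3,6,7,9}; box has {1,2,3} → only 5 remains.
row 7, column 3 = 6: row 7 has {4,5,8}; col 3 has {1,2,3,4,7,9}; box has {1,2,3,5} → only 6 remains.
row 7, column 4 = 3: row 7 has {4,5,6,8}; col 4 has {1,2,4,6,7,8,9}; box has {4,7,8,9} → only 3 remains.
row 7, column 6 = 2: row 7 has {3,4,5,6,8}; col 6 has {1,3,4,5,7,8,9}; box has {3,4,7,8,9} → only 2 remains.
row 7, column 9 = 1: row 7 has {2,3,4,5,6,8}; col 9 has {2,3,7,8,9}; box has {3,8} → only 1 remains.
row 8, column 3 = 8: row 8 has {2,3,9}; col 3 has {1,2,3,4,6,7,9}; box has {1,2,3,5,6} → only 8 remains.
row 8, column 4 = 5: row 8 has {2,3,8,9}; col 4 has {1,2,3,4,6,7,8,9}; box has {2,3,4,7,8,9} → only 5 remains.
row 9, column 5 = 6: row 9 has {1,3,7,8}; col 5 has {3,4,5,7}; box has {2,3,4,5,7,8,9} → only 6 remains.
row 2, column 2 = 8: row 2 has {1,2,3,4,6}; col 2 has {1,2,3,5,6,7,9}; box has {1,3,4,6,7,9} → only 8 remains.
row 2, column 5 = 9: row 2 has {1,2,3,4,6,8}; col 5 has {3,4,5,6,7}; box has {1,2,3,4,5,6,7} → only 9 remains.
row 2, column 7 = 7: row 2 has {1,2,3,4,6,8,9}; col 7 has {1,3,5,6,8}; box has {1,2,3,6,8} → only 7 remains.
row 3, column 5 = 8: row 3 has {1,3,6,7}; col 5 has {3,4,5,6,7,9}; box has {1,2,3,4,5,6,7,9} → only 8 remains.
row 4, column 2 = 4: row 4 has {1,3,7,9}; col 2 has {1,2,3,5,6,7,8,9}; box has {1,2,6,7,9} → only 4 remains.
row 4, column 3 = 5: row 4 has {1,3,4,7,9}; col 3 has {1,2,3,4,6,7,8,9}; box has {1,2,4,6,7,9} → only 5 remains.
row 4, column 5 = 2: row 4 has {1,3,4,5,7,9}; col 5 has {3,4,5,6,7,8,9}; box has {1,3,4,5,7,8,9} → only 2 remains.
row 4, column 6 = 6: row 4 has {1,2,3,4,5,7,9}; col 6 has {1,2,3,4,5,7,8,9}; box has {1,2,3,4,5,7,8,9} → only 6 remains.
row 6, column 1 = 3: row 6 has {1,2,4,5,6,7,8,9}; col 1 has {1,6}; box has {1,2,4,5,6,7,9} → only 3 remains.
row 8, column 5 = 1: row 8 has {2,3,5,8,9}; col 5 has {2,3,4,5,6,7,8,9}; box has {2,3,4,5,6,7,8,9} → only 1 remains.
row 8, column 7 = 4: row 8 has {1,2,3,5,8,9}; col 7 has {1,3,5,6,7,8}; box has {1,3,8} → only 4 remains.
row 8, column 9 = 6: row 8 has {1,2,3,4,5,8,9}; col 9 has {1,2,3,7,8,9}; box has {1,3,4,8} → only 6 remains.
row 9, column 9 = 5: row 9 has {1,3,6,7,8}; col 9 has {1,2,3,6,7,8,9}; box has {1,3,4,6,8} → only 5 remains.
row 2, column 1 = 5: row 2 has {1,2,3,4,6,7,8,9}; col 1 has {1,3,6}; box has {1,3,4,6,7,8,9} → only 5 remains.
row 3, column 1 = 2: row 3 has {1,3,6,7,8}; col 1 has {1,3,5,6}; box has {1,3,4,5,6,7,8,9} → only 2 remains.
row 3, column 7 = 9: row 3 has {1,2,3,6,7,8}; col 7 has {1,3,4,5,6,7,8}; box has {1,2,3,6,7,8} → only 9 remains.
row 3, column 8 = 5: row 3 has {1,2,3,6,7,8,9}; col 8 has {1,2,3,4,6,8}; box has {1,2,3,6,7,8,9} → only 5 remains.
row 3, column 9 = 4: row 3 has {1,2,3,5,6,7,8,9}; col 9 has {1,2,3,5,6,7,8,9}; box has {1,2,3,5,6,7,8,9} → only 4 remains.
row 4, column 1 = 8: row 4 has {1,2,3,4,5,6,7,9}; col 1 has {1,2,3,5,6}; box has {1,2,3,4,5,6,7,9} → only 8 remains.
row 8, column 1 = 7: row 8 has {1,2,3,4,5,6,8,9}; col 1 has {1,2,3,5,6,8}; box has {1,2,3,5,6,8} → only 7 remains.
row 9, column 7 = 2: row 9 has {1,3,5,6,7,8}; col 7 has {1,3,4,5,6,7,8,9}; box has {1,3,4,5,6,8} → only 2 remains.
row 9, column 8 = 9: row 9 has {1,2,3,5,6,7,8}; col 8 has {1,2,3,4,5,6,8}; box has {1,2,3,4,5,6,8} → only 9 remains.
row 7, column 1 = 9: row 7 has {1,2,3,4,5,6,8}; col 1 has {1,2,3,5,6,7,8}; box has {1,2,3,5,6,7,8} → only 9 remains.
row 7, column 8 = 7: row 7 has {1,2,3,4,5,6,8,9}; col 8 has {1,2,3,4,5,6,8,9}; box has {1,2,3,4,5,6,8,9} → only 7 remains.
row 9, column 1 = 4: row 9 has {1,2,3,5,6,7,8,9}; col 1 has {1,2,3,5,6,7,8,9}; box has {1,2,3,5,6,7,8,9} → only 4 remains.

431768295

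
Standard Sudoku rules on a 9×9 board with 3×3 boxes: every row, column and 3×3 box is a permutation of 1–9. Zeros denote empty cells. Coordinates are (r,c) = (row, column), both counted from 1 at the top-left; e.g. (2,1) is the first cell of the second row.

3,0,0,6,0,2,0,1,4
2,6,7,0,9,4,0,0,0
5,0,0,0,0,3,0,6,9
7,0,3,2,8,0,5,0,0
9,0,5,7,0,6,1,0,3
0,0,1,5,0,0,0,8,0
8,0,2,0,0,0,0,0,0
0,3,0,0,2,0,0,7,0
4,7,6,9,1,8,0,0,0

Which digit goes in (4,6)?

1

(3,5) = 7: row 3 has {3,5,6,9}; col 5 has {1,2,8,9}; box has {2,3,4,6,9} → only 7 remains.
(4,2) = 4: row 4 has {2,3,5,7,8}; col 2 has {3,6,7}; box has {1,3,5,7,9} → only 4 remains.
(4,8) = 9: row 4 has {2,3,4,5,7,8}; col 8 has {1,6,7,8}; box has {1,3,5,8} → only 9 remains.
(4,9) = 6: row 4 has {2,3,4,5,7,8,9}; col 9 has {3,4,9}; box has {1,3,5,8,9} → only 6 remains.
(5,5) = 4: row 5 has {1,3,5,6,7,9}; col 5 has {1,2,7,8,9}; box has {2,5,6,7,8} → only 4 remains.
(5,8) = 2: row 5 has {1,3,4,5,6,7,9}; col 8 has {1,6,7,8,9}; box has {1,3,5,6,8,9} → only 2 remains.
(6,1) = 6: row 6 has {1,5,8}; col 1 has {2,3,4,5,7,8,9}; box has {1,3,4,5,7,9} → only 6 remains.
(6,2) = 2: row 6 has {1,5,6,8}; col 2 has {3,4,6,7}; box has {1,3,4,5,6,7,9} → only 2 remains.
(6,5) = 3: row 6 has {1,2,5,6,8}; col 5 has {1,2,4,7,8,9}; box has {2,4,5,6,7,8} → only 3 remains.
(6,6) = 9: row 6 has {1,2,3,5,6,8}; col 6 has {2,3,4,6,8}; box has {2,3,4,5,6,7,8} → only 9 remains.
(6,9) = 7: row 6 has {1,2,3,5,6,8,9}; col 9 has {3,4,6,9}; box has {1,2,3,5,6,8,9} → only 7 remains.
(8,1) = 1: row 8 has {2,3,7}; col 1 has {2,3,4,5,6,7,8,9}; box has {2,3,4,6,7,8} → only 1 remains.
(8,3) = 9: row 8 has {1,2,3,7}; col 3 has {1,2,3,5,6,7}; box has {1,2,3,4,6,7,8} → only 9 remains.
(8,4) = 4: row 8 has {1,2,3,7,9}; col 4 has {2,5,6,7,9}; box has {1,2,8,9} → only 4 remains.
(8,6) = 5: row 8 has {1,2,3,4,7,9}; col 6 has {2,3,4,6,8,9}; box has {1,2,4,8,9} → only 5 remains.
(8,9) = 8: row 8 has {1,2,3,4,5,7,9}; col 9 has {3,4,6,7,9}; box has {7} → only 8 remains.
(1,3) = 8: row 1 has {1,2,3,4,6}; col 3 has {1,2,3,5,6,7,9}; box has {2,3,5,6,7} → only 8 remains.
(1,5) = 5: row 1 has {1,2,3,4,6,8}; col 5 has {1,2,3,4,7,8,9}; box has {2,3,4,6,7,9} → only 5 remains.
(1,7) = 7: row 1 has {1,2,3,4,5,6,8}; col 7 has {1,5}; box has {1,4,6,9} → only 7 remains.
(2,9) = 5: row 2 has {2,4,6,7,9}; col 9 has {3,4,6,7,8,9}; box has {1,4,6,7,9} → only 5 remains.
(3,2) = 1: row 3 has {3,5,6,7,9}; col 2 has {2,3,4,6,7}; box has {2,3,5,6,7,8} → only 1 remains.
(3,3) = 4: row 3 has {1,3,5,6,7,9}; col 3 has {1,2,3,5,6,7,8,9}; box has {1,2,3,5,6,7,8} → only 4 remains.
(3,4) = 8: row 3 has {1,3,4,5,6,7,9}; col 4 has {2,4,5,6,7,9}; box has {2,3,4,5,6,7,9} → only 8 remains.
(3,7) = 2: row 3 has {1,3,4,5,6,7,8,9}; col 7 has {1,5,7}; box has {1,4,5,6,7,9} → only 2 remains.
(4,6) = 1: row 4 has {2,3,4,5,6,7,8,9}; col 6 has {2,3,4,5,6,8,9}; box has {2,3,4,5,6,7,8,9} → only 1 remains.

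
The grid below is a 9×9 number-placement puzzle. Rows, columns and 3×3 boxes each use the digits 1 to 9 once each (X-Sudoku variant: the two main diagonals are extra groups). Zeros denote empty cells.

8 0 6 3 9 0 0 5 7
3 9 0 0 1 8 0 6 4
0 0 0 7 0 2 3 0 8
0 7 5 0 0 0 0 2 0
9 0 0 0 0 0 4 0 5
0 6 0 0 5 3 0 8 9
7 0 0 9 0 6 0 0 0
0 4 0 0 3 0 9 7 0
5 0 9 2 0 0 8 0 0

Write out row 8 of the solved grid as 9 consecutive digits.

r1c6 = 4: row 1 has {3,5,6,7,8,9}; col 6 has {2,3,6,8}; box has {1,2,3,7,8,9} → only 4 remains.
r2c4 = 5: row 2 has {1,3,4,6,8,9}; col 4 has {2,3,7,9}; box has {1,2,3,4,7,8,9} → only 5 remains.
r2c7 = 2: row 2 has {1,3,4,5,6,8,9}; col 7 has {3,4,8,9}; box has {3,4,5,6,7,8} → only 2 remains.
r3c5 = 6: row 3 has {2,3,7,8}; col 5 has {1,3,5,9}; box has {1,2,3,4,5,7,8,9} → only 6 remains.
r5c5 = 2: row 5 has {4,5,9}; col 5 has {1,3,5,6,9}; box has {3,5}; main diagonal has {3,7,8,9}; anti-diagonal has {3,4,5,6,7} → only 2 remains.
r6c4 = 1: row 6 has {3,5,6,8,9}; col 4 has {2,3,5,7,9}; box has {2,3,5}; anti-diagonal has {2,3,4,5,6,7} → only 1 remains.
r6c7 = 7: row 6 has {1,3,5,6,8,9}; col 7 has {2,3,4,8,9}; box has {2,4,5,8,9} → only 7 remains.
r7c3 = 8: row 7 has {6,7,9}; col 3 has {5,6,9}; box has {4,5,7,9}; anti-diagonal has {1,2,3,4,5,6,7} → only 8 remains.
r7c5 = 4: row 7 has {6,7,8,9}; col 5 has {1,2,3,5,6,9}; box has {2,3,6,9} → only 4 remains.
r8c4 = 8: row 8 has {3,4,7,9}; col 4 has {1,2,3,5,7,9}; box has {2,3,4,6,9} → only 8 remains.
r9c5 = 7: row 9 has {2,5,8,9}; col 5 has {1,2,3,4,5,6,9}; box has {2,3,4,6,8,9} → only 7 remains.
r9c6 = 1: row 9 has {2,5,7,8,9}; col 6 has {2,3,4,6,8}; box has {2,3,4,6,7,8,9} → only 1 remains.
r9c9 = 6: row 9 has {1,2,5,7,8,9}; col 9 has {4,5,7,8,9}; box has {7,8,9}; main diagonal has {2,3,7,8,9} → only 6 remains.
r1c7 = 1: row 1 has {3,4,5,6,7,8,9}; col 7 has {2,3,4,7,8,9}; box has {2,3,4,5,6,7,8} → only 1 remains.
r2c3 = 7: row 2 has {1,2,3,4,5,6,8,9}; col 3 has {5,6,8,9}; box has {3,6,8,9} → only 7 remains.
r3c8 = 9: row 3 has {2,3,6,7,8}; col 8 has {2,5,6,7,8}; box has {1,2,3,4,5,6,7,8} → only 9 remains.
r4c4 = 4: row 4 has {2,5,7}; col 4 has {1,2,3,5,7,8,9}; box has {1,2,3,5}; main diagonal has {2,3,6,7,8,9} → only 4 remains.
r4c5 = 8: row 4 has {2,4,5,7}; col 5 has {1,2,3,4,5,6,7,9}; box has {1,2,3,4,5} → only 8 remains.
r4c6 = 9: row 4 has {2,4,5,7,8}; col 6 has {1,2,3,4,6,8}; box has {1,2,3,4,5,8}; anti-diagonal has {1,2,3,4,5,6,7,8} → only 9 remains.
r4c7 = 6: row 4 has {2,4,5,7,8,9}; col 7 has {1,2,3,4,7,8,9}; box has {2,4,5,7,8,9} → only 6 remains.
r5c4 = 6: row 5 has {2,4,5,9}; col 4 has {1,2,3,4,5,7,8,9}; box has {1,2,3,4,5,8,9} → only 6 remains.
r5c6 = 7: row 5 has {2,4,5,6,9}; col 6 has {1,2,3,4,6,8,9}; box has {1,2,3,4,5,6,8,9} → only 7 remains.
r7c7 = 5: row 7 has {4,6,7,8,9}; col 7 has {1,2,3,4,6,7,8,9}; box has {6,7,8,9}; main diagonal has {2,3,4,6,7,8,9} → only 5 remains.
r8c6 = 5: row 8 has {3,4,7,8,9}; col 6 has {1,2,3,4,6,7,8,9}; box has {1,2,3,4,6,7,8,9} → only 5 remains.
r9c2 = 3: row 9 has {1,2,5,6,7,8,9}; col 2 has {4,6,7,9}; box has {4,5,7,8,9} → only 3 remains.
r9c8 = 4: row 9 has {1,2,3,5,6,7,8,9}; col 8 has {2,5,6,7,8,9}; box has {5,6,7,8,9} → only 4 remains.
r1c2 = 2: row 1 has {1,3,4,5,6,7,8,9}; col 2 has {3,4,6,7,9}; box has {3,6,7,8,9} → only 2 remains.
r3c3 = 1: row 3 has {2,3,6,7,8,9}; col 3 has {5,6,7,8,9}; box has {2,3,6,7,8,9}; main diagonal has {2,3,4,5,6,7,8,9} → only 1 remains.
r4c1 = 1: row 4 has {2,4,5,6,7,8,9}; col 1 has {3,5,7,8,9}; box has {5,6,7,9} → only 1 remains.
r4c9 = 3: row 4 has {1,2,4,5,6,7,8,9}; col 9 has {4,5,6,7,8,9}; box has {2,4,5,6,7,8,9} → only 3 remains.
r5c2 = 8: row 5 has {2,4,5,6,7,9}; col 2 has {2,3,4,6,7,9}; box has {1,5,6,7,9} → only 8 remains.
r5c3 = 3: row 5 has {2,4,5,6,7,8,9}; col 3 has {1,5,6,7,8,9}; box has {1,5,6,7,8,9} → only 3 remains.
r5c8 = 1: row 5 has {2,3,4,5,6,7,8,9}; col 8 has {2,4,5,6,7,8,9}; box has {2,3,4,5,6,7,8,9} → only 1 remains.
r7c2 = 1: row 7 has {4,5,6,7,8,9}; col 2 has {2,3,4,6,7,8,9}; box has {3,4,5,7,8,9} → only 1 remains.
r7c8 = 3: row 7 has {1,4,5,6,7,8,9}; col 8 has {1,2,4,5,6,7,8,9}; box has {4,5,6,7,8,9} → only 3 remains.
r7c9 = 2: row 7 has {1,3,4,5,6,7,8,9}; col 9 has {3,4,5,6,7,8,9}; box has {3,4,5,6,7,8,9} → only 2 remains.
r8c3 = 2: row 8 has {3,4,5,7,8,9}; col 3 has {1,3,5,6,7,8,9}; box has {1,3,4,5,7,8,9} → only 2 remains.
r8c9 = 1: row 8 has {2,3,4,5,7,8,9}; col 9 has {2,3,4,5,6,7,8,9}; box has {2,3,4,5,6,7,8,9} → only 1 remains.
r3c1 = 4: row 3 has {1,2,3,6,7,8,9}; col 1 has {1,3,5,7,8,9}; box has {1,2,3,6,7,8,9} → only 4 remains.
r3c2 = 5: row 3 has {1,2,3,4,6,7,8,9}; col 2 has {1,2,3,4,6,7,8,9}; box has {1,2,3,4,6,7,8,9} → only 5 remains.
r6c1 = 2: row 6 has {1,3,5,6,7,8,9}; col 1 has {1,3,4,5,7,8,9}; box has {1,3,5,6,7,8,9} → only 2 remains.
r6c3 = 4: row 6 has {1,2,3,5,6,7,8,9}; col 3 has {1,2,3,5,6,7,8,9}; box has {1,2,3,5,6,7,8,9} → only 4 remains.
r8c1 = 6: row 8 has {1,2,3,4,5,7,8,9}; col 1 has {1,2,3,4,5,7,8,9}; box has {1,2,3,4,5,7,8,9} → only 6 remains.

642835971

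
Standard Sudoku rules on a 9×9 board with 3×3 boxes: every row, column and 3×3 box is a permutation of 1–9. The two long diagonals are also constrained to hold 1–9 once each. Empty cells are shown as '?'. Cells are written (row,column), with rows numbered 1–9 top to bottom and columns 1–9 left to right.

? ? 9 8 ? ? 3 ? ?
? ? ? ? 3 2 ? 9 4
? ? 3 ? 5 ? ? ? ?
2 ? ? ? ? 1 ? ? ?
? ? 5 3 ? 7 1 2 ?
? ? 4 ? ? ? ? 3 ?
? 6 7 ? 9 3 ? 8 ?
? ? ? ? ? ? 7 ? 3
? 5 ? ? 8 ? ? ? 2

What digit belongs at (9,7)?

9

(9,3) = 1 (sole candidate).
(7,1) = 4 (sole candidate).
(7,7) = 5 (sole candidate).
(7,9) = 1 (sole candidate).
(9,1) = 3 (sole candidate).
(7,4) = 2 (sole candidate).
(1,2) = 2 (hidden single in row 1).
(8,2) = 8 (sole candidate).
(8,3) = 2 (sole candidate).
(5,2) = 9 (sole candidate).
(8,1) = 9 (sole candidate).
(2,1) = 5 (hidden single in row 2).
(3,7) = 2 (hidden single in row 3).
(4,2) = 3 (hidden single in row 4).
(5,5) = 4 (hidden single in row 5).
(4,5) = 6 (sole candidate).
(6,4) = 5 (sole candidate).
(6,5) = 2 (sole candidate).
(8,5) = 1 (sole candidate).
(8,8) = 6 (sole candidate).
(9,8) = 4 (sole candidate).
(1,5) = 7 (sole candidate).
(1,9) = 6 (sole candidate).
(2,7) = 8 (sole candidate).
(3,9) = 7 (sole candidate).
(4,3) = 8 (sole candidate).
(4,4) = 9 (sole candidate).
(4,7) = 4 (sole candidate).
(4,9) = 5 (sole candidate).
(5,1) = 6 (sole candidate).
(5,9) = 8 (sole candidate).
(6,6) = 8 (sole candidate).
(6,9) = 9 (sole candidate).
(8,4) = 4 (sole candidate).
(8,6) = 5 (sole candidate).
(9,6) = 6 (sole candidate).
(9,7) = 9: row 9 has {1,2,3,4,5,6,8}; col 7 has {1,2,3,4,5,7,8}; box has {1,2,3,4,5,6,7,8} → only 9 remains.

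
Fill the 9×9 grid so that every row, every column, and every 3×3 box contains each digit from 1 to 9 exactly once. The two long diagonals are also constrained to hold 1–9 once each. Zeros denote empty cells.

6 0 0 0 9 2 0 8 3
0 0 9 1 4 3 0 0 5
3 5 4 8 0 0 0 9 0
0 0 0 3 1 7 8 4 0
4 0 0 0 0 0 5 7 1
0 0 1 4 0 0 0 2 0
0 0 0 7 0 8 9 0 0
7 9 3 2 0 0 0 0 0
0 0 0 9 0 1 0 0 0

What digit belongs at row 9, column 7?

2

row 1, column 3 = 7 (sole candidate).
row 1, column 4 = 5 (sole candidate).
row 2, column 8 = 6 (sole candidate).
row 3, column 6 = 6 (sole candidate).
row 5, column 4 = 6 (sole candidate).
row 5, column 6 = 9 (sole candidate).
row 6, column 6 = 5 (sole candidate).
row 8, column 6 = 4 (sole candidate).
row 8, column 8 = 1 (sole candidate).
row 1, column 2 = 1 (sole candidate).
row 1, column 7 = 4 (sole candidate).
row 3, column 5 = 7 (sole candidate).
row 3, column 9 = 2 (sole candidate).
row 6, column 5 = 8 (sole candidate).
row 8, column 7 = 6 (sole candidate).
row 8, column 9 = 8 (sole candidate).
row 9, column 9 = 7 (sole candidate).
row 2, column 7 = 7 (sole candidate).
row 3, column 7 = 1 (sole candidate).
row 5, column 5 = 2 (sole candidate).
row 6, column 1 = 9 (sole candidate).
row 6, column 7 = 3 (sole candidate).
row 6, column 9 = 6 (sole candidate).
row 7, column 3 = 5 (sole candidate).
row 7, column 8 = 3 (sole candidate).
row 7, column 9 = 4 (sole candidate).
row 8, column 5 = 5 (sole candidate).
row 9, column 1 = 8 (sole candidate).
row 9, column 7 = 2: row 9 has {1,7,8,9}; col 7 has {1,3,4,5,6,7,8,9}; box has {1,3,4,6,7,8,9} → only 2 remains.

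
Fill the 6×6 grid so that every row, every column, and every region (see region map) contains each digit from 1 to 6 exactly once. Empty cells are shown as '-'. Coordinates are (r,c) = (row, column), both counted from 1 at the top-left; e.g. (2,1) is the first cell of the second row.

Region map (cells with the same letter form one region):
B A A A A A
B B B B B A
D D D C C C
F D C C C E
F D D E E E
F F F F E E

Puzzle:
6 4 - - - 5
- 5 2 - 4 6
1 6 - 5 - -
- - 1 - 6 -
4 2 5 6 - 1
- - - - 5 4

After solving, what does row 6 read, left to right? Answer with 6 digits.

(1,3) = 3 (sole candidate).
(2,1) = 3 (sole candidate).
(2,4) = 1 (sole candidate).
(3,3) = 4 (sole candidate).
(4,2) = 3 (sole candidate).
(4,6) = 2 (sole candidate).
(5,5) = 3 (sole candidate).
(6,1) = 2: row 6 has {4,5}; col 1 has {1,3,4,6}; region has {4} → only 2 remains.
(6,2) = 1: row 6 has {2,4,5}; col 2 has {2,3,4,5,6}; region has {2,4} → only 1 remains.
(6,3) = 6: row 6 has {1,2,4,5}; col 3 has {1,2,3,4,5}; region has {1,2,4} → only 6 remains.
(6,4) = 3: row 6 has {1,2,4,5,6}; col 4 has {1,5,6}; region has {1,2,4,6} → only 3 remains.

216354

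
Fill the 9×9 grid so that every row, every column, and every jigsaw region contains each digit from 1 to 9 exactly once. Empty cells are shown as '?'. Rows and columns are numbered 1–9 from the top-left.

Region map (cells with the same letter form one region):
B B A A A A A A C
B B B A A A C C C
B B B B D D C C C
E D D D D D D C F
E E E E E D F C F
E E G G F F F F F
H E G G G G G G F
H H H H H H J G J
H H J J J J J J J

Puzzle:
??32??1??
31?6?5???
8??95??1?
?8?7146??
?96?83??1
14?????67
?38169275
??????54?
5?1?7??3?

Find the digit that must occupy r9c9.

9

r3c6 = 2 (sole candidate).
r4c1 = 2 (sole candidate).
r4c3 = 9 (sole candidate).
r4c8 = 5 (sole candidate).
r4c9 = 3 (sole candidate).
r5c1 = 7 (sole candidate).
r5c4 = 5 (sole candidate).
r5c7 = 4 (sole candidate).
r5c8 = 2 (sole candidate).
r6c3 = 5 (sole candidate).
r6c4 = 3 (sole candidate).
r6c6 = 8 (sole candidate).
r6c7 = 9 (sole candidate).
r7c1 = 4 (sole candidate).
r8c4 = 8 (sole candidate).
r9c4 = 4 (sole candidate).
r9c6 = 6 (sole candidate).
r9c7 = 8 (sole candidate).
r1c1 = 6 (sole candidate).
r1c6 = 7 (sole candidate).
r2c7 = 7 (sole candidate).
r3c2 = 7 (sole candidate).
r3c3 = 4 (sole candidate).
r3c7 = 3 (sole candidate).
r3c9 = 6 (sole candidate).
r6c5 = 2 (sole candidate).
r8c1 = 9 (sole candidate).
r8c5 = 3 (sole candidate).
r8c6 = 1 (sole candidate).
r8c9 = 2 (sole candidate).
r9c2 = 2 (sole candidate).
r9c9 = 9: row 9 has {1,2,3,4,5,6,7,8}; col 9 has {1,2,3,5,6,7}; region has {1,2,3,4,5,6,7,8} → only 9 remains.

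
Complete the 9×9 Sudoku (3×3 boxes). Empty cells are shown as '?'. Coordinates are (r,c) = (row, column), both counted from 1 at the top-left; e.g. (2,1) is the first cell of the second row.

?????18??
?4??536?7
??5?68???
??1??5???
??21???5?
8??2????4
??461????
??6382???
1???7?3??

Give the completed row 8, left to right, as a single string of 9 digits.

(2,4) = 9: row 2 has {3,4,5,6,7}; col 4 has {1,2,3,6}; box has {1,3,5,6,8} → only 9 remains.
(7,6) = 9: row 7 has {1,4,6}; col 6 has {1,2,3,5,8}; box has {1,2,3,6,7,8} → only 9 remains.
(9,6) = 4: row 9 has {1,3,7}; col 6 has {1,2,3,5,8,9}; box has {1,2,3,6,7,8,9} → only 4 remains.
(2,1) = 2: row 2 has {3,4,5,6,7,9}; col 1 has {1,8}; box has {4,5} → only 2 remains.
(2,3) = 8: row 2 has {2,3,4,5,6,7,9}; col 3 has {1,2,4,5,6}; box has {2,4,5} → only 8 remains.
(2,8) = 1: row 2 has {2,3,4,5,6,7,8,9}; col 8 has {5}; box has {6,7,8} → only 1 remains.
(9,3) = 9: row 9 has {1,3,4,7}; col 3 has {1,2,4,5,6,8}; box has {1,4,6} → only 9 remains.
(9,4) = 5: row 9 has {1,3,4,7,9}; col 4 has {1,2,3,6,9}; box has {1,2,3,4,6,7,8,9} → only 5 remains.
(1,9) = 5: in row 1, 5 can only go here (every other open cell in that row sees a 5).
(3,2) = 1: in row 3, 1 can only go here (every other open cell in that row sees a 1).
(5,9) = 8: in row 5, 8 can only go here (every other open cell in that row sees an 8).
(7,9) = 2: row 7 has {1,4,6,9}; col 9 has {4,5,7,8}; box has {3} → only 2 remains.
(9,9) = 6: row 9 has {1,3,4,5,7,9}; col 9 has {2,4,5,7,8}; box has {2,3} → only 6 remains.
(9,8) = 8: row 9 has {1,3,4,5,6,7,9}; col 8 has {1,5}; box has {2,3,6} → only 8 remains.
(7,8) = 7: row 7 has {1,2,4,6,9}; col 8 has {1,5,8}; box has {2,3,6,8} → only 7 remains.
(9,2) = 2: row 9 has {1,3,4,5,6,7,8,9}; col 2 has {1,4}; box has {1,4,6,9} → only 2 remains.
(7,7) = 5: row 7 has {1,2,4,6,7,9}; col 7 has {3,6,8}; box has {2,3,6,7,8} → only 5 remains.
(7,1) = 3: row 7 has {1,2,4,5,6,7,9}; col 1 has {1,2,8}; box has {1,2,4,6,9} → only 3 remains.
(7,2) = 8: row 7 has {1,2,3,4,5,6,7,9}; col 2 has {1,2,4}; box has {1,2,3,4,6,9} → only 8 remains.
(4,4) = 8: in row 4, 8 can only go here (every other open cell in that row sees an 8).
(6,7) = 1: in row 6, 1 can only go here (every other open cell in that row sees a 1).
(6,2) = 5: in row 6, 5 can only go here (every other open cell in that row sees a 5).
(8,2) = 7: row 8 has {2,3,6,8}; col 2 has {1,2,4,5,8}; box has {1,2,3,4,6,8,9} → only 7 remains.
(8,1) = 5: row 8 has {2,3,6,7,8}; col 1 has {1,2,3,8}; box has {1,2,3,4,6,7,8,9} → only 5 remains.
(8,9) = 1: in row 8, 1 can only go here (every other open cell in that row sees a 1).
(1,5) = 2: in column 5, 2 can only go here (every other open cell in that column sees a 2).
Singles propagation stalls before every target cell is settled. Branch on (1,3) (candidates {3,7}).
  Try (1,3) = 3: this forces (6,3)=7, (6,6)=6, (5,6)=7, (5,7)=9, (6,8)=3; then (4,9) has no candidate left — contradiction.
So (1,3) = 7.
(1,4) = 4 (sole candidate).
(3,1) = 9 (sole candidate).
(3,4) = 7 (sole candidate).
(3,9) = 3 (sole candidate).
(4,9) = 9 (sole candidate).
(5,7) = 7 (sole candidate).
(6,3) = 3 (sole candidate).
(6,5) = 9 (sole candidate).
(6,8) = 6 (sole candidate).
(1,1) = 6 (sole candidate).
(1,2) = 3 (sole candidate).
(1,8) = 9 (sole candidate).
(4,2) = 6 (sole candidate).
(4,7) = 2 (sole candidate).
(4,8) = 3 (sole candidate).
(5,1) = 4 (sole candidate).
(5,2) = 9 (sole candidate).
(5,5) = 3 (sole candidate).
(5,6) = 6 (sole candidate).
(6,6) = 7 (sole candidate).
(8,8) = 4: row 8 has {1,2,3,5,6,7,8}; col 8 has {1,3,5,6,7,8,9}; box has {1,2,3,5,6,7,8} → only 4 remains.
(3,7) = 4 (sole candidate).
(3,8) = 2 (sole candidate).
(4,1) = 7 (sole candidate).
(4,5) = 4 (sole candidate).
(8,7) = 9: row 8 has {1,2,3,4,5,6,7,8}; col 7 has {1,2,3,4,5,6,7,8}; box has {1,2,3,4,5,6,7,8} → only 9 remains.

576382941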